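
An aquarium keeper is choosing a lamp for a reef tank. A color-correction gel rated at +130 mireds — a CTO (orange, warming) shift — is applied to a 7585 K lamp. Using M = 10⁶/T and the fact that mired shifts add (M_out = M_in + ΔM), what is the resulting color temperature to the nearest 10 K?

M_in = 10⁶/7585 = 131.84 mireds.
M_out = 131.84 + (+130) = 261.84 mireds.
T_out = 10⁶/261.84 = 3819.1 K → 3820 K.

3820 K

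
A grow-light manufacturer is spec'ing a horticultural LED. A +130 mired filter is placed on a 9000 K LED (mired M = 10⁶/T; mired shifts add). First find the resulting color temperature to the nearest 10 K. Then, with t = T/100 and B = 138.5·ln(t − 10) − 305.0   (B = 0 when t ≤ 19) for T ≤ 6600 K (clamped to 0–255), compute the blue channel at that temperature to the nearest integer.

M_in = 10⁶/9000 = 111.11; M_out = 111.11 + (+130) = 241.11.
T_out = 10⁶/241.11 = 4147.5 K → 4150 K; t = 41.5.
B = 138.5·ln(41.5 − 10) − 305.0 = 138.5·ln 31.5 − 305.0 = 138.5·3.4500 − 305.0 = 172.823.
Rounded: 173.

173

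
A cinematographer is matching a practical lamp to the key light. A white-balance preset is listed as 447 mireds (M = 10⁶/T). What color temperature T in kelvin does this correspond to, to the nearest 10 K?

T = 10⁶ / 447 = 2237.14 K → 2240 K.

2240 K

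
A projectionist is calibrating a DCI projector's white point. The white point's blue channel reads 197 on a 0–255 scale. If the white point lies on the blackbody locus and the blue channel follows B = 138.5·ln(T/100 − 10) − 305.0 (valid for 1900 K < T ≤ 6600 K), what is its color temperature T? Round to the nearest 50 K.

ln(t − 10) = (197 + 305.0) / 138.5 = 3.6245.
t − 10 = e^3.6245 = 37.508, so t = 47.508.
T = 100·t = 4751 K → 4750 K to the nearest 50 K.

4750 K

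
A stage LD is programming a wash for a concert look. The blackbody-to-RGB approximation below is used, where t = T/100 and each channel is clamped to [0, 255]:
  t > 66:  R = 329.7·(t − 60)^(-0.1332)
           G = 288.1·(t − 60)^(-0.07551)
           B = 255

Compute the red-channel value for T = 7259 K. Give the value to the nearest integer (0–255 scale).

235

t = 7259/100 = 72.59; the t > 66 branch applies.
R = 329.7·(72.59 − 60)^(-0.1332) = 329.7·12.59^(-0.1332) = 329.7·0.71364 = 235.286.
Rounded: 235.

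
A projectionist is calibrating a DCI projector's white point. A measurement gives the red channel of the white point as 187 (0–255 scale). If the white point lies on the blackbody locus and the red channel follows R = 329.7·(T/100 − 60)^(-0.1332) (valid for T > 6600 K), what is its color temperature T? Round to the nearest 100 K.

13100 K

(t − 60)^(-0.1332) = 187/329.7 = 0.56718.
t − 60 = 0.56718^(1/-0.1332) = 0.56718^(-7.508) = 70.620, so t = 130.620.
T = 100·t = 13062 K → 13100 K to the nearest 100 K.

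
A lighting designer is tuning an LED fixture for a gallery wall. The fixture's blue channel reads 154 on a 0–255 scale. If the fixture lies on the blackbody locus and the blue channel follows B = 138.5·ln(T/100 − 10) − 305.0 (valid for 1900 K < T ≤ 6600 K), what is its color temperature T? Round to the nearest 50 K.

3750 K

ln(t − 10) = (154 + 305.0) / 138.5 = 3.3141.
t − 10 = e^3.3141 = 27.497, so t = 37.497.
T = 100·t = 3750 K → 3750 K to the nearest 50 K.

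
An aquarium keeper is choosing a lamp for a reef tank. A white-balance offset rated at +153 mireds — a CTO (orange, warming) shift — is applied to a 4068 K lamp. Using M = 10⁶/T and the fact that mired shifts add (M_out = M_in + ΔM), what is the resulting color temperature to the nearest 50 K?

M_in = 10⁶/4068 = 245.82 mireds.
M_out = 245.82 + (+153) = 398.82 mireds.
T_out = 10⁶/398.82 = 2507.4 K → 2500 K.

2500 K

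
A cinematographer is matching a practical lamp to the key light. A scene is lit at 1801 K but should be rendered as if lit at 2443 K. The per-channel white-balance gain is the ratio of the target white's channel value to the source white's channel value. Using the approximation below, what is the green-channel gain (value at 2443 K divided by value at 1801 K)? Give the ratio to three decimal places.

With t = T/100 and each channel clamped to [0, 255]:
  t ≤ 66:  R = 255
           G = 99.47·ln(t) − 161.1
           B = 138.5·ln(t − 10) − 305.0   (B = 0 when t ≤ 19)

At 1801 K (t = 18.01):
  G = 99.47·ln 18.01 − 161.1 = 99.47·2.8909 − 161.1 = 126.461.
At 2443 K (t = 24.43):
  G = 99.47·ln 24.43 − 161.1 = 99.47·3.1958 − 161.1 = 156.787.
Gain = 156.787 / 126.461 = 1.2398 → 1.240.

1.240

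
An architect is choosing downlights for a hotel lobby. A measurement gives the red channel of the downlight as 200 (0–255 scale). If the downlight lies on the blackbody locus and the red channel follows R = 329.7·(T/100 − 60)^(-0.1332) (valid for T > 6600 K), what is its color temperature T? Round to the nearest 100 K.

(t − 60)^(-0.1332) = 200/329.7 = 0.60661.
t − 60 = 0.60661^(1/-0.1332) = 0.60661^(-7.508) = 42.638, so t = 102.638.
T = 100·t = 10264 K → 10300 K to the nearest 100 K.

10300 K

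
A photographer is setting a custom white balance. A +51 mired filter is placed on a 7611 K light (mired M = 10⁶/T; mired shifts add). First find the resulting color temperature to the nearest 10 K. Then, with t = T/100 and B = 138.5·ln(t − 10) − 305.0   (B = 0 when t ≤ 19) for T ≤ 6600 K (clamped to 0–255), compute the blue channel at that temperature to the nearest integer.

M_in = 10⁶/7611 = 131.39; M_out = 131.39 + (+51) = 182.39.
T_out = 10⁶/182.39 = 5482.8 K → 5480 K; t = 54.8.
B = 138.5·ln(54.8 − 10) − 305.0 = 138.5·ln 44.8 − 305.0 = 138.5·3.8022 − 305.0 = 221.606.
Rounded: 222.

222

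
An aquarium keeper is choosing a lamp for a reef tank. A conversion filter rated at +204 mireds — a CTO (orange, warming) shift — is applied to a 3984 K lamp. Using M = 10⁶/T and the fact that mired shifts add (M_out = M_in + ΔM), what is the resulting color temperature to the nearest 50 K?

M_in = 10⁶/3984 = 251.00 mireds.
M_out = 251.00 + (+204) = 455.00 mireds.
T_out = 10⁶/455.00 = 2197.8 K → 2200 K.

2200 K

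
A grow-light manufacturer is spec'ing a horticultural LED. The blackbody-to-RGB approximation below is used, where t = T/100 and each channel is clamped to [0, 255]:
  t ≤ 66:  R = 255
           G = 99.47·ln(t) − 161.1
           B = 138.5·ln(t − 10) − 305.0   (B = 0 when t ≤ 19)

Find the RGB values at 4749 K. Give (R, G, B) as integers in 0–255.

t = 4749/100 = 47.49; the t ≤ 66 branch applies.
R = 255 by definition for t ≤ 66.
G = 99.47·ln 47.49 − 161.1 = 99.47·3.8605 − 161.1 = 222.906.
B = 138.5·ln(47.49 − 10) − 305.0 = 138.5·ln 37.49 − 305.0 = 138.5·3.6241 − 305.0 = 196.934.
Rounded: (255, 223, 197).

(255, 223, 197)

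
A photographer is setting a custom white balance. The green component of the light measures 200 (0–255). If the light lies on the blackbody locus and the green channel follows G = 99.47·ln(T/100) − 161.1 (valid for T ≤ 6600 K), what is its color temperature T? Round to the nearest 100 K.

3800 K

ln t = (200 + 161.1) / 99.47 = 3.6302.
t = e^3.6302 = 37.722.
T = 100·t = 3772 K → 3800 K to the nearest 100 K.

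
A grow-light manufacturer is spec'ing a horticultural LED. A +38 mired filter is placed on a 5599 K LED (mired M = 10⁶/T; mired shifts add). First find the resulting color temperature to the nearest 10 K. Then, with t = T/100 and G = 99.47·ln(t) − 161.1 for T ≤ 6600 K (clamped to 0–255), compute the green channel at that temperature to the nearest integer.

M_in = 10⁶/5599 = 178.60; M_out = 178.60 + (+38) = 216.60.
T_out = 10⁶/216.60 = 4616.7 K → 4620 K; t = 46.2.
G = 99.47·ln 46.2 − 161.1 = 99.47·3.8330 − 161.1 = 220.167.
Rounded: 220.

220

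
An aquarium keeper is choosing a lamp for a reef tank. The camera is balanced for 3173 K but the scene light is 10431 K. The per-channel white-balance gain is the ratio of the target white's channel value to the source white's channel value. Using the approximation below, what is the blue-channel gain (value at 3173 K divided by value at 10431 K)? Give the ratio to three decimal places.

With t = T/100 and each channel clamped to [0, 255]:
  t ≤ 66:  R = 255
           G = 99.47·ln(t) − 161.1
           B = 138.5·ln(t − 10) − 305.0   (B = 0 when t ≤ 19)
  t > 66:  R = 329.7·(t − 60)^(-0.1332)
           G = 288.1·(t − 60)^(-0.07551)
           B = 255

0.476

At 10431 K (t = 104.31):
  B = 255 by definition for t > 66.
At 3173 K (t = 31.73):
  B = 138.5·ln(31.73 − 10) − 305.0 = 138.5·ln 21.73 − 305.0 = 138.5·3.0787 − 305.0 = 121.399.
Gain = 121.399 / 255.000 = 0.4761 → 0.476.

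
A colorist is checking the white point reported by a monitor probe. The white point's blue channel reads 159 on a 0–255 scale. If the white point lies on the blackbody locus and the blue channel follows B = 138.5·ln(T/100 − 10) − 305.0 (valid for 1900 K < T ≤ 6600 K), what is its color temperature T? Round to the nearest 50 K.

3850 K

ln(t − 10) = (159 + 305.0) / 138.5 = 3.3502.
t − 10 = e^3.3502 = 28.508, so t = 38.508.
T = 100·t = 3851 K → 3850 K to the nearest 50 K.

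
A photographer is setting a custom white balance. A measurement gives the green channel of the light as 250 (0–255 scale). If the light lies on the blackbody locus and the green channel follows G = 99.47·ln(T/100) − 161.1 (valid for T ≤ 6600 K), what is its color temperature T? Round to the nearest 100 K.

6200 K

ln t = (250 + 161.1) / 99.47 = 4.1329.
t = e^4.1329 = 62.359.
T = 100·t = 6236 K → 6200 K to the nearest 100 K.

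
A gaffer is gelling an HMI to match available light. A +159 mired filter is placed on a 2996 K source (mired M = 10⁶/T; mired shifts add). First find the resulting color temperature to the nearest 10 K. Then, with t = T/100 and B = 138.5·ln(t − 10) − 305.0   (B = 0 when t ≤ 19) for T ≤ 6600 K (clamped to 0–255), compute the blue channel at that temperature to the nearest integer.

M_in = 10⁶/2996 = 333.78; M_out = 333.78 + (+159) = 492.78.
T_out = 10⁶/492.78 = 2029.3 K → 2030 K; t = 20.3.
B = 138.5·ln(20.3 − 10) − 305.0 = 138.5·ln 10.3 − 305.0 = 138.5·2.3321 − 305.0 = 18.002.
Rounded: 18.

18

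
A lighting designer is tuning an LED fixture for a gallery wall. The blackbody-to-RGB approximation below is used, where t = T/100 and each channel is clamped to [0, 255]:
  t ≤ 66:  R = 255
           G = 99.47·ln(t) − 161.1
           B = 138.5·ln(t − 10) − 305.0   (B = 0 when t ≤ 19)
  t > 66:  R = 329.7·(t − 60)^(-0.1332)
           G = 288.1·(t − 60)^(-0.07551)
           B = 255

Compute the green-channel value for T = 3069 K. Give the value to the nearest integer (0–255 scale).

179

t = 3069/100 = 30.69; the t ≤ 66 branch applies.
G = 99.47·ln 30.69 − 161.1 = 99.47·3.4239 − 161.1 = 179.479.
Rounded: 179.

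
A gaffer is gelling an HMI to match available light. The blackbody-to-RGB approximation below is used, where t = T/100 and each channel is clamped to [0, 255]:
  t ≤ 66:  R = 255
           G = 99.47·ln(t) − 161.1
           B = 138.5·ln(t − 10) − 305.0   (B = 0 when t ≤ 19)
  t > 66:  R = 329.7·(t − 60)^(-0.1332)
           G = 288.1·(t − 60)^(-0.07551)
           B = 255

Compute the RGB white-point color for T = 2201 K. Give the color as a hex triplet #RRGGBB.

#FF9227

t = 2201/100 = 22.01; the t ≤ 66 branch applies.
R = 255 by definition for t ≤ 66.
G = 99.47·ln 22.01 − 161.1 = 99.47·3.0915 − 161.1 = 146.411.
B = 138.5·ln(22.01 − 10) − 305.0 = 138.5·ln 12.01 − 305.0 = 138.5·2.4857 − 305.0 = 39.275.
Rounded: (255, 146, 39).
In hex: #FF9227.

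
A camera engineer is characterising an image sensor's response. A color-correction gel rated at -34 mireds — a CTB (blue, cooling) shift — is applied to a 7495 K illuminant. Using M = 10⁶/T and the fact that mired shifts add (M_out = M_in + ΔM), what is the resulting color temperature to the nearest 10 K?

M_in = 10⁶/7495 = 133.42 mireds.
M_out = 133.42 + (-34) = 99.42 mireds.
T_out = 10⁶/99.42 = 10058.1 K → 10060 K.

10060 K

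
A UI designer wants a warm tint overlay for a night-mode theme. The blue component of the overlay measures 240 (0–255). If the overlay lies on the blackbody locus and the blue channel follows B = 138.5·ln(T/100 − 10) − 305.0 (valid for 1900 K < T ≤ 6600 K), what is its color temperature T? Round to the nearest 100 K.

6100 K

ln(t − 10) = (240 + 305.0) / 138.5 = 3.9350.
t − 10 = e^3.9350 = 51.163, so t = 61.163.
T = 100·t = 6116 K → 6100 K to the nearest 100 K.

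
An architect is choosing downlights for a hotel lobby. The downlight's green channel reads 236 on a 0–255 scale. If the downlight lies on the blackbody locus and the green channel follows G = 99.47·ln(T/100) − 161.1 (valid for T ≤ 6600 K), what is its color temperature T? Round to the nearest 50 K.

ln t = (236 + 161.1) / 99.47 = 3.9922.
t = e^3.9922 = 54.172.
T = 100·t = 5417 K → 5400 K to the nearest 50 K.

5400 K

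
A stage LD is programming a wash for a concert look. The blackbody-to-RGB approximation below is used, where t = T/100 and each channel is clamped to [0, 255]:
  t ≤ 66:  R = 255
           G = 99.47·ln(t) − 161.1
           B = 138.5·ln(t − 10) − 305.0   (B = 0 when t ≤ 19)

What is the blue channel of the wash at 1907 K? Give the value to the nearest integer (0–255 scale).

t = 1907/100 = 19.07; the t ≤ 66 branch applies.
B = 138.5·ln(19.07 − 10) − 305.0 = 138.5·ln 9.07 − 305.0 = 138.5·2.2050 − 305.0 = 0.389.
Rounded: 0.

0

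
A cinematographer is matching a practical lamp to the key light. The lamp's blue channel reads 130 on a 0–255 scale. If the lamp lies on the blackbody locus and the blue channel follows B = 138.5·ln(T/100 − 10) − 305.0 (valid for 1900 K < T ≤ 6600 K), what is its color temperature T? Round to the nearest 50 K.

3300 K

ln(t − 10) = (130 + 305.0) / 138.5 = 3.1408.
t − 10 = e^3.1408 = 23.122, so t = 33.122.
T = 100·t = 3312 K → 3300 K to the nearest 50 K.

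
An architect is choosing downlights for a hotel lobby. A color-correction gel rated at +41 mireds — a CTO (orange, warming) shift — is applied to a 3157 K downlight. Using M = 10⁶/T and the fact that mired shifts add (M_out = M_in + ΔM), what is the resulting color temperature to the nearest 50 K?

2800 K

M_in = 10⁶/3157 = 316.76 mireds.
M_out = 316.76 + (+41) = 357.76 mireds.
T_out = 10⁶/357.76 = 2795.2 K → 2800 K.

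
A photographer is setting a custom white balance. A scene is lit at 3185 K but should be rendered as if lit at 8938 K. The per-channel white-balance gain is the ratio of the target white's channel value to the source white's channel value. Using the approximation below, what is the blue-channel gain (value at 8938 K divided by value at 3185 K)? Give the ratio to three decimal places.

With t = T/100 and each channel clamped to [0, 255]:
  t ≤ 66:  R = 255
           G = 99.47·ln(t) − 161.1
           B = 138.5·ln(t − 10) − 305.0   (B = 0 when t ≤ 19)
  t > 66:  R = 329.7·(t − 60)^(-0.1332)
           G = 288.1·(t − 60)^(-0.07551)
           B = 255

At 3185 K (t = 31.85):
  B = 138.5·ln(31.85 − 10) − 305.0 = 138.5·ln 21.85 − 305.0 = 138.5·3.0842 − 305.0 = 122.162.
At 8938 K (t = 89.38):
  B = 255 by definition for t > 66.
Gain = 255.000 / 122.162 = 2.0874 → 2.087.

2.087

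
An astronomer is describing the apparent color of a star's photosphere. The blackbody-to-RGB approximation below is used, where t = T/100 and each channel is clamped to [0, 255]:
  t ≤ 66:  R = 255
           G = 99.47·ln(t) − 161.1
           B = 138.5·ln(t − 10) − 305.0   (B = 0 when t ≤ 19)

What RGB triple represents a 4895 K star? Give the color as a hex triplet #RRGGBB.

t = 4895/100 = 48.95; the t ≤ 66 branch applies.
R = 255 by definition for t ≤ 66.
G = 99.47·ln 48.95 − 161.1 = 99.47·3.8908 − 161.1 = 225.918.
B = 138.5·ln(48.95 − 10) − 305.0 = 138.5·ln 38.95 − 305.0 = 138.5·3.6623 − 305.0 = 202.226.
Rounded: (255, 226, 202).
In hex: #FFE2CA.

#FFE2CA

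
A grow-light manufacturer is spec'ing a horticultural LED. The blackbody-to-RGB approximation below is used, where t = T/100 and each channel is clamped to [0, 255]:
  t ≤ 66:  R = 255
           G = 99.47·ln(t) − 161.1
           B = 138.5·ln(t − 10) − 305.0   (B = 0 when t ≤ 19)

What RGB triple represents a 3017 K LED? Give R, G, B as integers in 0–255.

R=255, G=178, B=111

t = 3017/100 = 30.17; the t ≤ 66 branch applies.
R = 255 by definition for t ≤ 66.
G = 99.47·ln 30.17 − 161.1 = 99.47·3.4068 − 161.1 = 177.779.
B = 138.5·ln(30.17 − 10) − 305.0 = 138.5·ln 20.17 − 305.0 = 138.5·3.0042 − 305.0 = 111.081.
Rounded: (255, 178, 111).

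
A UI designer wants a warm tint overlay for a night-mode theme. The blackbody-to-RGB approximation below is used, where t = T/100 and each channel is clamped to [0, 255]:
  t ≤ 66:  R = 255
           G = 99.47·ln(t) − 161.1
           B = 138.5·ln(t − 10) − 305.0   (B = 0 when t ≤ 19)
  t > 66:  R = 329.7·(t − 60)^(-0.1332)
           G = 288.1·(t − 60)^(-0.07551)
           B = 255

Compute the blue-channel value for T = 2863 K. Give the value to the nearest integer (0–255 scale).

100

t = 2863/100 = 28.63; the t ≤ 66 branch applies.
B = 138.5·ln(28.63 − 10) − 305.0 = 138.5·ln 18.63 − 305.0 = 138.5·2.9248 − 305.0 = 100.081.
Rounded: 100.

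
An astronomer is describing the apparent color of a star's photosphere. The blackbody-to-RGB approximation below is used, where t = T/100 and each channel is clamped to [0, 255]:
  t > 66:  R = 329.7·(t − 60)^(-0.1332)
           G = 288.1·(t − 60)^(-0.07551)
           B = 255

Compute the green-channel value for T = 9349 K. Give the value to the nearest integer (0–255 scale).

221

t = 9349/100 = 93.49; the t > 66 branch applies.
G = 288.1·(93.49 − 60)^(-0.07551) = 288.1·33.49^(-0.07551) = 288.1·0.76710 = 221.002.
Rounded: 221.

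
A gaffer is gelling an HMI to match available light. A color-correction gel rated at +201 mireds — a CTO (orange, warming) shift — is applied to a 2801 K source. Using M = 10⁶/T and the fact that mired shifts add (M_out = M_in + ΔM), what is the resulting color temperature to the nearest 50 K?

1800 K

M_in = 10⁶/2801 = 357.02 mireds.
M_out = 357.02 + (+201) = 558.02 mireds.
T_out = 10⁶/558.02 = 1792.1 K → 1800 K.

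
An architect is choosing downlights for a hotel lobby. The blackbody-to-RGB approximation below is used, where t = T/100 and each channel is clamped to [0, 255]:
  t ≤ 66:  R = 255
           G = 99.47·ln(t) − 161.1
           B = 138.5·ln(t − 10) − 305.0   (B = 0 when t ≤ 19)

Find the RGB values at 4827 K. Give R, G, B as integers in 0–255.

t = 4827/100 = 48.27; the t ≤ 66 branch applies.
R = 255 by definition for t ≤ 66.
G = 99.47·ln 48.27 − 161.1 = 99.47·3.8768 − 161.1 = 224.526.
B = 138.5·ln(48.27 − 10) − 305.0 = 138.5·ln 38.27 − 305.0 = 138.5·3.6447 − 305.0 = 199.786.
Rounded: (255, 225, 200).

R=255, G=225, B=200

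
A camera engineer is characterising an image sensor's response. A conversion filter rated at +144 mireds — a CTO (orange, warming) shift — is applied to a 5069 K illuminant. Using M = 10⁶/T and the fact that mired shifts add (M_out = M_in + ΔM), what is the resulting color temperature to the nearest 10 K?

2930 K

M_in = 10⁶/5069 = 197.28 mireds.
M_out = 197.28 + (+144) = 341.28 mireds.
T_out = 10⁶/341.28 = 2930.2 K → 2930 K.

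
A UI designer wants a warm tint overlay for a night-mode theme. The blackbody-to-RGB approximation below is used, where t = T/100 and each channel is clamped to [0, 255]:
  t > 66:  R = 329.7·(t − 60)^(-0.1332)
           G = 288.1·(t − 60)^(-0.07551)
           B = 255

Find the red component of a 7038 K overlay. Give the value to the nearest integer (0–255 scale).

241

t = 7038/100 = 70.38; the t > 66 branch applies.
R = 329.7·(70.38 − 60)^(-0.1332) = 329.7·10.38^(-0.1332) = 329.7·0.73222 = 241.413.
Rounded: 241.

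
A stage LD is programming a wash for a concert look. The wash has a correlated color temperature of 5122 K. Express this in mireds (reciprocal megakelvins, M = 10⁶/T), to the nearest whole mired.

195 mireds

M = 10⁶ / 5122 = 195.236 → 195 mireds.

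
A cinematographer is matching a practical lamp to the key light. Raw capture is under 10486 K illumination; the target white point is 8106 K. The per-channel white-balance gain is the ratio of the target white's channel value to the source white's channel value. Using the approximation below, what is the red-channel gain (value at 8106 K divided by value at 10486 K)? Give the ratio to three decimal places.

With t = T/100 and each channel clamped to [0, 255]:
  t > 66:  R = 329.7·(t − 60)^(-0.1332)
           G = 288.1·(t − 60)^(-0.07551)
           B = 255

1.106

At 10486 K (t = 104.86):
  R = 329.7·(104.86 − 60)^(-0.1332) = 329.7·44.86^(-0.1332) = 329.7·0.60252 = 198.651.
At 8106 K (t = 81.06):
  R = 329.7·(81.06 − 60)^(-0.1332) = 329.7·21.06^(-0.1332) = 329.7·0.66637 = 219.702.
Gain = 219.702 / 198.651 = 1.1060 → 1.106.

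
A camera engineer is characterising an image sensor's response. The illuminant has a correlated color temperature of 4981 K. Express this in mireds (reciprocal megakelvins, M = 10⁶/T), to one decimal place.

200.8 mireds

M = 10⁶ / 4981 = 200.763 → 200.8 mireds.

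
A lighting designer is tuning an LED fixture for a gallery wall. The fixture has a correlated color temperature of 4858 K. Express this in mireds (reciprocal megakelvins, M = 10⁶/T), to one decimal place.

M = 10⁶ / 4858 = 205.846 → 205.8 mireds.

205.8 mireds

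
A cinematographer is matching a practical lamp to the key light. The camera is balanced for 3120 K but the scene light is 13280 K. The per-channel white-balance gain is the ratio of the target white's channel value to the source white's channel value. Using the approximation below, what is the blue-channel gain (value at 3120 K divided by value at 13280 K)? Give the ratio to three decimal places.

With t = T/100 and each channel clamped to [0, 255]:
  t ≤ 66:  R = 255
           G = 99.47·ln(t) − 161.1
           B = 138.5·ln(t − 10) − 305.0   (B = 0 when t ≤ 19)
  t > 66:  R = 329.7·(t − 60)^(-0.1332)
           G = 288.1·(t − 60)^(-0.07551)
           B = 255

0.463

At 13280 K (t = 132.8):
  B = 255 by definition for t > 66.
At 3120 K (t = 31.2):
  B = 138.5·ln(31.2 − 10) − 305.0 = 138.5·ln 21.2 − 305.0 = 138.5·3.0540 − 305.0 = 117.979.
Gain = 117.979 / 255.000 = 0.4627 → 0.463.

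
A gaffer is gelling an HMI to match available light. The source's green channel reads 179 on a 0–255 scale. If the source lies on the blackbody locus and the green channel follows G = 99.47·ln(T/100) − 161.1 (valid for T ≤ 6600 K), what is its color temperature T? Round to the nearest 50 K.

ln t = (179 + 161.1) / 99.47 = 3.4191.
t = e^3.4191 = 30.543.
T = 100·t = 3054 K → 3050 K to the nearest 50 K.

3050 K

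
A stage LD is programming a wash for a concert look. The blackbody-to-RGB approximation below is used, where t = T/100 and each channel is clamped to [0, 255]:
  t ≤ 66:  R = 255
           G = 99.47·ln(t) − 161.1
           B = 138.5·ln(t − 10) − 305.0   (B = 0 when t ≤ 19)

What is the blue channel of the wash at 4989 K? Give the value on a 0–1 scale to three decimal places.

t = 4989/100 = 49.89; the t ≤ 66 branch applies.
B = 138.5·ln(49.89 − 10) − 305.0 = 138.5·ln 39.89 − 305.0 = 138.5·3.6861 − 305.0 = 205.528.
On a 0–1 scale: 205.528/255 = 0.8060 → 0.806.

0.806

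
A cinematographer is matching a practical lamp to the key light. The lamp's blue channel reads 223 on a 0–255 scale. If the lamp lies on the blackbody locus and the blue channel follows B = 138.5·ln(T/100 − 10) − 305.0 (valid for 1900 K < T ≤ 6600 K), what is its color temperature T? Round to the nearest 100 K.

ln(t − 10) = (223 + 305.0) / 138.5 = 3.8123.
t − 10 = e^3.8123 = 45.253, so t = 55.253.
T = 100·t = 5525 K → 5500 K to the nearest 100 K.

5500 K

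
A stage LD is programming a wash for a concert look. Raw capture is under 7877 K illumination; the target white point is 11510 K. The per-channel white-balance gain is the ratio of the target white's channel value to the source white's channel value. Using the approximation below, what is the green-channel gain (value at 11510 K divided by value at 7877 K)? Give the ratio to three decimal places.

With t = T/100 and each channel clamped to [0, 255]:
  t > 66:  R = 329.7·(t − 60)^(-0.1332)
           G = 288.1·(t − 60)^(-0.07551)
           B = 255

At 7877 K (t = 78.77):
  G = 288.1·(78.77 − 60)^(-0.07551) = 288.1·18.77^(-0.07551) = 288.1·0.80138 = 230.879.
At 11510 K (t = 115.1):
  G = 288.1·(115.1 − 60)^(-0.07551) = 288.1·55.1^(-0.07551) = 288.1·0.73880 = 212.848.
Gain = 212.848 / 230.879 = 0.9219 → 0.922.

0.922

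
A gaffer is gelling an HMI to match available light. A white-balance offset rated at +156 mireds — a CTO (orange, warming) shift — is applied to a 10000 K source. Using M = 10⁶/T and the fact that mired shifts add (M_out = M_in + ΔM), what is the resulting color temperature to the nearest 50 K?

M_in = 10⁶/10000 = 100.00 mireds.
M_out = 100.00 + (+156) = 256.00 mireds.
T_out = 10⁶/256.00 = 3906.2 K → 3900 K.

3900 K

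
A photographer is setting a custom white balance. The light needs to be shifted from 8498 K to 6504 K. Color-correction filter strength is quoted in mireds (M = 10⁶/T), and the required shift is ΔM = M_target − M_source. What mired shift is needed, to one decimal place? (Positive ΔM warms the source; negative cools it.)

+36.1 mireds

M_source = 10⁶/8498 = 117.675; M_target = 10⁶/6504 = 153.752.
ΔM = 153.752 − 117.675 = 36.077 → +36.1 mireds, a warming shift.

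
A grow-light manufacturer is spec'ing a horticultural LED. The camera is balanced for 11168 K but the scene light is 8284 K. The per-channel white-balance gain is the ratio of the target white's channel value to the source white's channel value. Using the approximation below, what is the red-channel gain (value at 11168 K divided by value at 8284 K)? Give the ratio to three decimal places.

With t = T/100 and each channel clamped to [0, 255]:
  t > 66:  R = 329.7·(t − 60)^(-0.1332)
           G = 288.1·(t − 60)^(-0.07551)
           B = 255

At 8284 K (t = 82.84):
  R = 329.7·(82.84 − 60)^(-0.1332) = 329.7·22.84^(-0.1332) = 329.7·0.65921 = 217.340.
At 11168 K (t = 111.68):
  R = 329.7·(111.68 − 60)^(-0.1332) = 329.7·51.68^(-0.1332) = 329.7·0.59127 = 194.942.
Gain = 194.942 / 217.340 = 0.8969 → 0.897.

0.897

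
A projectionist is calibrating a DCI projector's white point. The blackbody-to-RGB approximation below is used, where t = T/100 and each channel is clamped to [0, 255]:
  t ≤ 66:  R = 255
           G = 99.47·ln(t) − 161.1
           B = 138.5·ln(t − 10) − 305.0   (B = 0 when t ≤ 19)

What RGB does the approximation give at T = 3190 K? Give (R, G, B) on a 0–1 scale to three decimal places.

t = 3190/100 = 31.9; the t ≤ 66 branch applies.
R = 255 by definition for t ≤ 66.
G = 99.47·ln 31.9 − 161.1 = 99.47·3.4626 − 161.1 = 183.325.
B = 138.5·ln(31.9 − 10) − 305.0 = 138.5·ln 21.9 − 305.0 = 138.5·3.0865 − 305.0 = 122.478.
Dividing each by 255: (1.0000, 0.7189, 0.4803) → (1.000, 0.719, 0.480).

(1.000, 0.719, 0.480)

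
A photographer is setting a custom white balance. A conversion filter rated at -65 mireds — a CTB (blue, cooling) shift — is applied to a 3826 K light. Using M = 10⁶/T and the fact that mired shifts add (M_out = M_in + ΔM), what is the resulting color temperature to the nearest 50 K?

5100 K

M_in = 10⁶/3826 = 261.37 mireds.
M_out = 261.37 + (-65) = 196.37 mireds.
T_out = 10⁶/196.37 = 5092.4 K → 5100 K.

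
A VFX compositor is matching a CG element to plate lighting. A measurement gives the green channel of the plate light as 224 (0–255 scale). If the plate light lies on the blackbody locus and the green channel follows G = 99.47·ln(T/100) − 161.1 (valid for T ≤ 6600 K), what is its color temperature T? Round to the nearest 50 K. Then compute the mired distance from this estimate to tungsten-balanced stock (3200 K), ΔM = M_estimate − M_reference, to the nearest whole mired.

ln t = (224 + 161.1) / 99.47 = 3.8715.
t = e^3.8715 = 48.015.
T = 100·t = 4802 K → 4800 K to the nearest 50 K.
M_estimate = 10⁶/4800 = 208.33; M_reference = 10⁶/3200 = 312.50.
ΔM = 208.33 − 312.50 = -104.17 → -104 mireds.

-104 mireds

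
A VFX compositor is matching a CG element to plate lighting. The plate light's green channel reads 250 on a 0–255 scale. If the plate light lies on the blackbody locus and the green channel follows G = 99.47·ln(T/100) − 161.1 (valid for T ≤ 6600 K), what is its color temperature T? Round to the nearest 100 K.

6200 K

ln t = (250 + 161.1) / 99.47 = 4.1329.
t = e^4.1329 = 62.359.
T = 100·t = 6236 K → 6200 K to the nearest 100 K.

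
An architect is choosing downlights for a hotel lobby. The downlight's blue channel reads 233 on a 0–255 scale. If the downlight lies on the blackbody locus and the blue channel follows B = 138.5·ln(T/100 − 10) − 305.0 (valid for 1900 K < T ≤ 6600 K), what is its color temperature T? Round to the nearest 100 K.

5900 K

ln(t − 10) = (233 + 305.0) / 138.5 = 3.8845.
t − 10 = e^3.8845 = 48.641, so t = 58.641.
T = 100·t = 5864 K → 5900 K to the nearest 100 K.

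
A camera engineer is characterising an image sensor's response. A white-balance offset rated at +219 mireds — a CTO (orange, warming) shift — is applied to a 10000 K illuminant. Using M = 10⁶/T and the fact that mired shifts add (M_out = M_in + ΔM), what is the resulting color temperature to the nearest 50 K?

3150 K

M_in = 10⁶/10000 = 100.00 mireds.
M_out = 100.00 + (+219) = 319.00 mireds.
T_out = 10⁶/319.00 = 3134.8 K → 3150 K.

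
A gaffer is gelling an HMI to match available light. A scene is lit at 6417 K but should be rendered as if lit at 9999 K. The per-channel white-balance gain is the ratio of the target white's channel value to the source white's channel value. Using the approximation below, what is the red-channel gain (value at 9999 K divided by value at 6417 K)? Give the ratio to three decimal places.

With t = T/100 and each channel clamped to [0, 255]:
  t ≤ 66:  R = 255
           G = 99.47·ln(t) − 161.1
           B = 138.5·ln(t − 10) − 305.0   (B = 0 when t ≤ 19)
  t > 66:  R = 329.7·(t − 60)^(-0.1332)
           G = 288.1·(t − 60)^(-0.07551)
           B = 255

0.791

At 6417 K (t = 64.17):
  R = 255 by definition for t ≤ 66.
At 9999 K (t = 99.99):
  R = 329.7·(99.99 − 60)^(-0.1332) = 329.7·39.99^(-0.1332) = 329.7·0.61181 = 201.715.
Gain = 201.715 / 255.000 = 0.7910 → 0.791.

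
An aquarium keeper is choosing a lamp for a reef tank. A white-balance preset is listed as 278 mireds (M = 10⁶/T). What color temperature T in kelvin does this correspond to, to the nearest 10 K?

3600 K

T = 10⁶ / 278 = 3597.12 K → 3600 K.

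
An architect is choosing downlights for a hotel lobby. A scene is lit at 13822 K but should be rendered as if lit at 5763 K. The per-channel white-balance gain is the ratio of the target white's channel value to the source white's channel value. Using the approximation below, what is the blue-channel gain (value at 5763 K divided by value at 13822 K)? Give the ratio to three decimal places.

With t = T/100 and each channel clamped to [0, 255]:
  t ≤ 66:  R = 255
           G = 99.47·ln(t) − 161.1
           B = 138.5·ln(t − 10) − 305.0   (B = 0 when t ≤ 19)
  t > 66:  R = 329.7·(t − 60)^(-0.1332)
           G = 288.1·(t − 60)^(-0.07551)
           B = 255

At 13822 K (t = 138.22):
  B = 255 by definition for t > 66.
At 5763 K (t = 57.63):
  B = 138.5·ln(57.63 − 10) − 305.0 = 138.5·ln 47.63 − 305.0 = 138.5·3.8635 − 305.0 = 230.090.
Gain = 230.090 / 255.000 = 0.9023 → 0.902.

0.902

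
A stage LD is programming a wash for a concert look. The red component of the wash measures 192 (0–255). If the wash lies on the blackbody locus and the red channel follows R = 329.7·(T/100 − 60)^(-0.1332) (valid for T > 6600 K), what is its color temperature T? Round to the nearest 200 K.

(t − 60)^(-0.1332) = 192/329.7 = 0.58235.
t − 60 = 0.58235^(1/-0.1332) = 0.58235^(-7.508) = 57.929, so t = 117.929.
T = 100·t = 11793 K → 11800 K to the nearest 200 K.

11800 K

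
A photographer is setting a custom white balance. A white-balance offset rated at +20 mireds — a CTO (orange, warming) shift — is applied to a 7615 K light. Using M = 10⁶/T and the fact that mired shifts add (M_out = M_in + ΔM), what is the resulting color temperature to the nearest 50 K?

M_in = 10⁶/7615 = 131.32 mireds.
M_out = 131.32 + (+20) = 151.32 mireds.
T_out = 10⁶/151.32 = 6608.5 K → 6600 K.

6600 K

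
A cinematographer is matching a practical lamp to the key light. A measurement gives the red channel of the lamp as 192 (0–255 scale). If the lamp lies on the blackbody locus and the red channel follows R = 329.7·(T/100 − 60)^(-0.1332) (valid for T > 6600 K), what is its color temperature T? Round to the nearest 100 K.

11800 K

(t − 60)^(-0.1332) = 192/329.7 = 0.58235.
t − 60 = 0.58235^(1/-0.1332) = 0.58235^(-7.508) = 57.929, so t = 117.929.
T = 100·t = 11793 K → 11800 K to the nearest 100 K.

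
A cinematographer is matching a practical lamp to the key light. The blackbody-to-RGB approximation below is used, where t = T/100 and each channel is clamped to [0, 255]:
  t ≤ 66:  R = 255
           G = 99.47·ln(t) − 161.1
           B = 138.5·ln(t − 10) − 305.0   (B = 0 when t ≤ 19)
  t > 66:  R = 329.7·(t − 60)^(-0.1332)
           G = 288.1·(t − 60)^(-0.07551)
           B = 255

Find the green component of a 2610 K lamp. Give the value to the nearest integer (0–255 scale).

163

t = 2610/100 = 26.1; the t ≤ 66 branch applies.
G = 99.47·ln 26.1 − 161.1 = 99.47·3.2619 − 161.1 = 163.365.
Rounded: 163.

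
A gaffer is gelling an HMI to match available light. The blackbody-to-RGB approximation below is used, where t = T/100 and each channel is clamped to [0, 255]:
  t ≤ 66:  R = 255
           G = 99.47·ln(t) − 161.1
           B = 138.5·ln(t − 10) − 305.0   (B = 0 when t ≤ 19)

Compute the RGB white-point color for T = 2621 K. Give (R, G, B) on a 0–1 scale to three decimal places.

t = 2621/100 = 26.21; the t ≤ 66 branch applies.
R = 255 by definition for t ≤ 66.
G = 99.47·ln 26.21 − 161.1 = 99.47·3.2661 − 161.1 = 163.783.
B = 138.5·ln(26.21 − 10) − 305.0 = 138.5·ln 16.21 − 305.0 = 138.5·2.7856 − 305.0 = 80.810.
Dividing each by 255: (1.0000, 0.6423, 0.3169) → (1.000, 0.642, 0.317).

(1.000, 0.642, 0.317)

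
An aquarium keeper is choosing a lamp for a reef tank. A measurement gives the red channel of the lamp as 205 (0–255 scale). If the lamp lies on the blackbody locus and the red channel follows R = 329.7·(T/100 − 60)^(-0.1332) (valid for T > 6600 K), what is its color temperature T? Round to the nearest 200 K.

9600 K

(t − 60)^(-0.1332) = 205/329.7 = 0.62178.
t − 60 = 0.62178^(1/-0.1332) = 0.62178^(-7.508) = 35.423, so t = 95.423.
T = 100·t = 9542 K → 9600 K to the nearest 200 K.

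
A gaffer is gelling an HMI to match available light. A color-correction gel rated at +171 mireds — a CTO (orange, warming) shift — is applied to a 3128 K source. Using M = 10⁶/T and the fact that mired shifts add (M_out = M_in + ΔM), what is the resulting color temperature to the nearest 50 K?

2050 K

M_in = 10⁶/3128 = 319.69 mireds.
M_out = 319.69 + (+171) = 490.69 mireds.
T_out = 10⁶/490.69 = 2037.9 K → 2050 K.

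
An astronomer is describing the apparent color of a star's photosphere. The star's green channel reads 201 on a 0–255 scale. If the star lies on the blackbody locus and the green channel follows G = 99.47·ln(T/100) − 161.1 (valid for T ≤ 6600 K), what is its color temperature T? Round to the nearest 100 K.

ln t = (201 + 161.1) / 99.47 = 3.6403.
t = e^3.6403 = 38.103.
T = 100·t = 3810 K → 3800 K to the nearest 100 K.

3800 K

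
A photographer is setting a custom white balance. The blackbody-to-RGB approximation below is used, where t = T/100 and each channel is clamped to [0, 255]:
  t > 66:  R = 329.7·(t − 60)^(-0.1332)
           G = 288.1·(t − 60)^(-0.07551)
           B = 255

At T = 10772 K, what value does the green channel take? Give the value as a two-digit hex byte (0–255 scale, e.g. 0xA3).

t = 10772/100 = 107.72; the t > 66 branch applies.
G = 288.1·(107.72 − 60)^(-0.07551) = 288.1·47.72^(-0.07551) = 288.1·0.74686 = 215.171.
Rounded: 215; in hex, 0xD7.

0xD7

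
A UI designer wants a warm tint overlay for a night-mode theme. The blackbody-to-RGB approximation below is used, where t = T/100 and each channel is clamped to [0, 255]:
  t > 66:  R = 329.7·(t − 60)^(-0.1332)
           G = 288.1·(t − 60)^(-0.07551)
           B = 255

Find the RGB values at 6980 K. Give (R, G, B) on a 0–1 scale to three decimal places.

t = 6980/100 = 69.8; the t > 66 branch applies.
R = 329.7·(69.8 − 60)^(-0.1332) = 329.7·9.8^(-0.1332) = 329.7·0.73785 = 243.269.
G = 288.1·(69.8 − 60)^(-0.07551) = 288.1·9.8^(-0.07551) = 288.1·0.84169 = 242.491.
B = 255 by definition for t > 66.
Dividing each by 255: (0.9540, 0.9509, 1.0000) → (0.954, 0.951, 1.000).

(0.954, 0.951, 1.000)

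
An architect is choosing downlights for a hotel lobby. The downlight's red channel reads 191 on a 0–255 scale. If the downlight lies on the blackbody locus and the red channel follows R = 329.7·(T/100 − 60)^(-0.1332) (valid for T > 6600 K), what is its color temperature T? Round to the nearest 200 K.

12000 K

(t − 60)^(-0.1332) = 191/329.7 = 0.57931.
t − 60 = 0.57931^(1/-0.1332) = 0.57931^(-7.508) = 60.245, so t = 120.245.
T = 100·t = 12025 K → 12000 K to the nearest 200 K.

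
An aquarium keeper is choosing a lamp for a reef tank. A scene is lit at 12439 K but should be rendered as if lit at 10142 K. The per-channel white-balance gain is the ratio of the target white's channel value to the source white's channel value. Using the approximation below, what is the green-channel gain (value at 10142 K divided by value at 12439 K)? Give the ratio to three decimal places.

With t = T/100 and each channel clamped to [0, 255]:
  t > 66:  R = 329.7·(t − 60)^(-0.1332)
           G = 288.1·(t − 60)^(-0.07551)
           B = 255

1.034

At 12439 K (t = 124.39):
  G = 288.1·(124.39 − 60)^(-0.07551) = 288.1·64.39^(-0.07551) = 288.1·0.73016 = 210.358.
At 10142 K (t = 101.42):
  G = 288.1·(101.42 − 60)^(-0.07551) = 288.1·41.42^(-0.07551) = 288.1·0.75489 = 217.484.
Gain = 217.484 / 210.358 = 1.0339 → 1.034.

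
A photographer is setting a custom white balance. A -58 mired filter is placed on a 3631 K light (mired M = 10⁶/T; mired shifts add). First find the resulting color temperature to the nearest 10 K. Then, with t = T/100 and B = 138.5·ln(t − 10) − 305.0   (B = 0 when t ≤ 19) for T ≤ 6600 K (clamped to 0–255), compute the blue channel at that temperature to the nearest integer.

M_in = 10⁶/3631 = 275.41; M_out = 275.41 + (-58) = 217.41.
T_out = 10⁶/217.41 = 4599.7 K → 4600 K; t = 46.
B = 138.5·ln(46 − 10) − 305.0 = 138.5·ln 36 − 305.0 = 138.5·3.5835 − 305.0 = 191.317.
Rounded: 191.

191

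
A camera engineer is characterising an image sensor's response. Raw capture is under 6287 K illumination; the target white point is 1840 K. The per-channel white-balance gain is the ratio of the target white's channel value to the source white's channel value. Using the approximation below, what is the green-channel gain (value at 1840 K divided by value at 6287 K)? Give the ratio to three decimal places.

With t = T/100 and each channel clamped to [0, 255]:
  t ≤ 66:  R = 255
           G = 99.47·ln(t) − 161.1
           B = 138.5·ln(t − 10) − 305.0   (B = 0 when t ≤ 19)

At 6287 K (t = 62.87):
  G = 99.47·ln 62.87 − 161.1 = 99.47·4.1411 − 161.1 = 250.812.
At 1840 K (t = 18.4):
  G = 99.47·ln 18.4 − 161.1 = 99.47·2.9124 − 161.1 = 128.592.
Gain = 128.592 / 250.812 = 0.5127 → 0.513.

0.513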